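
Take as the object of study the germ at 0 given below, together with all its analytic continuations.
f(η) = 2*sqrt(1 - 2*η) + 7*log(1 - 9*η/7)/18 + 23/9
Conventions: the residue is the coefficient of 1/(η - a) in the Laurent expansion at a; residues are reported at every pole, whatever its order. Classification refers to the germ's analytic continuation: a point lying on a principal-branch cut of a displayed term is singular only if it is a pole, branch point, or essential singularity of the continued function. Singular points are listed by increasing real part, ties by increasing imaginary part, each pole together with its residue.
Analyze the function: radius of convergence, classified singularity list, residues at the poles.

Branch term (7/18)*log(1 - η/(7/9)): its argument vanishes at η = 7/9, a logarithmic branch point, modulus 7/9.
Branch term (2)*sqrt(1 - η/(1/2)): its argument vanishes at η = 1/2, a square-root branch point, modulus 1/2.
The radius of convergence is the smallest modulus among the singular points: 1/2.
List the singular points by increasing real part (a conjugate pair: the negative imaginary part first).

Radius of convergence at 0: 1/2.
At 1/2: an algebraic (square-root) branch point.
At 7/9: a logarithmic branch point.


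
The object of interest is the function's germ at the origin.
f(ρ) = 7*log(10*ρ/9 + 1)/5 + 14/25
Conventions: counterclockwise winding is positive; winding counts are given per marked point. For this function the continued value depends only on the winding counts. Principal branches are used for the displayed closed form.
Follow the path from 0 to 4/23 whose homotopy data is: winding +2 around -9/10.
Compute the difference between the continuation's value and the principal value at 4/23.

The rational part is single-valued and drops out of the difference; each branch term changes only by its own monodromy.
(7/5)*log(1 - ρ/(-9/10)): each positive loop around -9/10 adds 2*pi*i to the log, so winding +2 contributes (7/5)*(2)*2*pi*i = (28/5)*pi*i.
Summing the contributions at ρ = 4/23 gives (28/5)*pi*i.

Continued minus principal equals (28/5)*pi*i.


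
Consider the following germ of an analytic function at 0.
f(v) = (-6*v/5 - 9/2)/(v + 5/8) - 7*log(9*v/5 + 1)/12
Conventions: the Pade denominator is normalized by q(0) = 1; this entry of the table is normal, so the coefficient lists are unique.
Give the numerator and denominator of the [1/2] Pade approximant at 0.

The Pade approximant has numerator coefficients [-36/5, -485073/227300]; denominator coefficients [1, 33729/22730, -6545/27276].

Taylor coefficients needed (expand at 0): a_0 = -36/5, a_1 = 171/20, a_2 = -2883/200, a_3 = 11721/500.
Write the denominator as Q(v) = 1 + q1*v + q2*v^2. Requiring Q*f - P = O(v^4) with deg P <= 1 kills the coefficients of v^2..v^3 in Q*f:
  v^2: a_2 + q1*a_1 + q2*a_0 = 0, i.e. -2883/200 + (171/20)*q1 + (-36/5)*q2 = 0.
  v^3: a_3 + q1*a_2 + q2*a_1 = 0, i.e. 11721/500 + (-2883/200)*q1 + (171/20)*q2 = 0.
Solving this linear system: q1 = 33729/22730, q2 = -6545/27276.
The numerator is Q*f truncated at degree 1: P0 = a_0 = -36/5; P1 = a_1 + q1*a_0 = -485073/227300.


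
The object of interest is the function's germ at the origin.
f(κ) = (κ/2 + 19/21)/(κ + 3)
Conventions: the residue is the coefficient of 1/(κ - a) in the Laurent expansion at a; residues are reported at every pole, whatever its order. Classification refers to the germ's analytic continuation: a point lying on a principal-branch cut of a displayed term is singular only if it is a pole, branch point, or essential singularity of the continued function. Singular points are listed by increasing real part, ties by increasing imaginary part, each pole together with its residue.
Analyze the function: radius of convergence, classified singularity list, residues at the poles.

Radius of convergence at 0: 3.
At -3: a pole of order 1; residue -25/42.

Denominator factor (κ + 3): pole of order 1 at -3, modulus 3.
The radius of convergence is the smallest modulus among the singular points: 3.
At the order-1 pole -3 set g(κ) = (κ - (-3))*f(κ) = κ/2 + 19/21.
Simple pole: residue = g(a) at a = -3, which is -25/42.


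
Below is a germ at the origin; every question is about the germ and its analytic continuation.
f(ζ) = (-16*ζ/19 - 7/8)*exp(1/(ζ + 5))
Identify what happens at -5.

The point is an essential singularity.

The exponent 1/(ζ - (-5)) has a pole at -5, so exp(1/(ζ - (-5))) takes every nonzero value near it: an essential singularity (not a pole of any order).


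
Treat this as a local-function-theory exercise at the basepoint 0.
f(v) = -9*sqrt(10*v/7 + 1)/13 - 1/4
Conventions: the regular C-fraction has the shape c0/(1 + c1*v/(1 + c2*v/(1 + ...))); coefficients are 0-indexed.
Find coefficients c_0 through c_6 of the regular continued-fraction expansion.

Taylor coefficients (expand at 0): a_0 = -49/52, a_1 = -45/91, a_2 = 225/1274, a_3 = -1125/8918, a_4 = 28125/249704, a_5 = -28125/249704, a_6 = 421875/3495856.
c0 = a_0 = -49/52. Peel one level at a time: if S = 1 + c*v/S' with S'(0) = 1, then c is the v-coefficient of S and S' = c*v/(S - 1).
S_1 = c0/f = 1 + (-180/343)*v + (54450/117649)*v^2 + ...; c1 = -180/343.
S_2 = c1*v/(S_1 - 1) = 1 + (605/686)*v + (-25/196)*v^2 + ...; c2 = 605/686.
S_3 = c2*v/(S_2 - 1) = 1 + (35/242)*v + (-4825/58564)*v^2 + ...; c3 = 35/242.
S_4 = c3*v/(S_3 - 1) = 1 + (965/1694)*v + (-25/196)*v^2 + ...; c4 = 965/1694.
S_5 = c4*v/(S_4 - 1) = 1 + (605/2702)*v + (-801625/7300804)*v^2 + ...; c5 = 605/2702.
S_6 = c5*v/(S_5 - 1) = 1 + (1325/2702)*v + ...; c6 = 1325/2702.

The regular C-fraction coefficients are [-49/52, -180/343, 605/686, 35/242, 965/1694, 605/2702, 1325/2702].


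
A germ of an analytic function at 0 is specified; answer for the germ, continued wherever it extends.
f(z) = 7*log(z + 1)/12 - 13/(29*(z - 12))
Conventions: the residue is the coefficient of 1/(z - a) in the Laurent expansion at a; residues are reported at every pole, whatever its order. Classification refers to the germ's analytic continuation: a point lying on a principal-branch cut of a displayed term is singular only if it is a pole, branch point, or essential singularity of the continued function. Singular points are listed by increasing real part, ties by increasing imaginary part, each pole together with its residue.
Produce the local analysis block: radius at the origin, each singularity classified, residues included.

Radius of convergence at 0: 1.
At -1: a logarithmic branch point.
At 12: a pole of order 1; residue -13/29.

Denominator factor (z - 12): pole of order 1 at 12, modulus 12.
Branch term (7/12)*log(1 - z/(-1)): its argument vanishes at z = -1, a logarithmic branch point, modulus 1.
The radius of convergence is the smallest modulus among the singular points: 1.
The branch term is analytic at 12 and contributes nothing to the residue; only the rational part matters.
At the order-1 pole 12 set g(z) = (z - (12))*(rational part) = -13/29.
Simple pole: residue = g(a) at a = 12, which is -13/29.
List the singular points by increasing real part (a conjugate pair: the negative imaginary part first).


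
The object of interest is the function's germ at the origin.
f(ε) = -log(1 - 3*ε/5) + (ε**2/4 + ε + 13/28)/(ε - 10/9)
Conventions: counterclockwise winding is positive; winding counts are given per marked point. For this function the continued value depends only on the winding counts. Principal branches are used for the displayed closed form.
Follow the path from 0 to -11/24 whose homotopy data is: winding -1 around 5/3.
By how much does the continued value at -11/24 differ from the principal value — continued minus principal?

The rational part is single-valued and drops out of the difference; each branch term changes only by its own monodromy.
(-1)*log(1 - ε/(5/3)): each positive loop around 5/3 adds 2*pi*i to the log, so winding -1 contributes (-1)*(-1)*2*pi*i = (2)*pi*i.
Summing the contributions at ε = -11/24 gives (2)*pi*i.

Continued minus principal equals (2)*pi*i.


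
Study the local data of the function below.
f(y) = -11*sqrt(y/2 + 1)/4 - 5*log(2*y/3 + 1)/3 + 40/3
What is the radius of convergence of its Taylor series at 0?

Branch term (-5/3)*log(1 - y/(-3/2)): its argument vanishes at y = -3/2, a logarithmic branch point, modulus 3/2.
Branch term (-11/4)*sqrt(1 - y/(-2)): its argument vanishes at y = -2, a square-root branch point, modulus 2.
The radius of convergence is the smallest modulus among the singular points: 3/2.

The radius of convergence is 3/2.


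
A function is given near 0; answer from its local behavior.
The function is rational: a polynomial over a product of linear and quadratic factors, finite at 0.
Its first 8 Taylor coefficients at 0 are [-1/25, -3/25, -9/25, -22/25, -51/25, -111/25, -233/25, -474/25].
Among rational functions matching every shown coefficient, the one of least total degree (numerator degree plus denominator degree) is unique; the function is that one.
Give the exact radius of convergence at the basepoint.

No rational of total degree below 6 reproduces all 8 coefficients; solving the [0/6] Pade equations on them gives f(ε) = 1/(25*(ε**2 + ε - 1)**3), whose expansion matches every shown term.
Denominator factor (ε**2 + ε - 1)^3: discriminant 5, real irrational roots -1/2 + (1/2)*sqrt(5) and -1/2 - (1/2)*sqrt(5); poles of order 3, moduli -1/2 + (1/2)*sqrt(5) and 1/2 + (1/2)*sqrt(5).
The radius of convergence is the smallest modulus among the singular points: -1/2 + (1/2)*sqrt(5).

The radius of convergence is -1/2 + (1/2)*sqrt(5).


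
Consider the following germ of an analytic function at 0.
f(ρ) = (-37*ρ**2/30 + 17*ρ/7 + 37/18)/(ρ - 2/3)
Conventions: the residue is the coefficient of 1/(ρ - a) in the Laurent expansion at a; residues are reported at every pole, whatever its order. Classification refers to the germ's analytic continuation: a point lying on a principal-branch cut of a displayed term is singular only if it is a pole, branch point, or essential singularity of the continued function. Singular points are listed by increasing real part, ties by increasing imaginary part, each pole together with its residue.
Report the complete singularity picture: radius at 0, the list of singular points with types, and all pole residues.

Denominator factor (ρ - 2/3): pole of order 1 at 2/3, modulus 2/3.
The radius of convergence is the smallest modulus among the singular points: 2/3.
At the order-1 pole 2/3 set g(ρ) = (ρ - (2/3))*f(ρ) = -37*ρ**2/30 + 17*ρ/7 + 37/18.
Simple pole: residue = g(a) at a = 2/3, which is 5909/1890.

Radius of convergence at 0: 2/3.
At 2/3: a pole of order 1; residue 5909/1890.


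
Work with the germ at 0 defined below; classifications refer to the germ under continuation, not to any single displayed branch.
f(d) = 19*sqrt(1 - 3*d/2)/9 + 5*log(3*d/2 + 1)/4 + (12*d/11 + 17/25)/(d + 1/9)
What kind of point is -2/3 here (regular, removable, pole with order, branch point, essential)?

The term (5/4)*log(1 - d/(-2/3)) has argument 1 - -2/3/(-2/3) = 0 at -2/3: a logarithmic (infinitely-sheeted) branch point; the remaining terms are analytic or single-valued there.

The point is a logarithmic branch point.


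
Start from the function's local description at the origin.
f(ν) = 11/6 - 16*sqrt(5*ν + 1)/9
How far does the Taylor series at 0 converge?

Branch term (-16/9)*sqrt(1 - ν/(-1/5)): its argument vanishes at ν = -1/5, a square-root branch point, modulus 1/5.
The radius of convergence is the smallest modulus among the singular points: 1/5.

The radius of convergence is 1/5.


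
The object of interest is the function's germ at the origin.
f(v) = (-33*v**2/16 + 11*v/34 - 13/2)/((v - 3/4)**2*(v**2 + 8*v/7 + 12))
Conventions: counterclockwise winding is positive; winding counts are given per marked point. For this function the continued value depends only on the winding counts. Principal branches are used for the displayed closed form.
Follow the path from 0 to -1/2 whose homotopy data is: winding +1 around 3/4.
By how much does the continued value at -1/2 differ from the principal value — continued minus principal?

Continued minus principal equals 0.

The function is rational, hence single-valued: continuing it around any pole returns the same value, so the difference is 0.


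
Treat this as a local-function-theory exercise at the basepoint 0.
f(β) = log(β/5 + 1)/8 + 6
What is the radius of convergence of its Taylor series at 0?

The radius of convergence is 5.

Branch term (1/8)*log(1 - β/(-5)): its argument vanishes at β = -5, a logarithmic branch point, modulus 5.
The radius of convergence is the smallest modulus among the singular points: 5.


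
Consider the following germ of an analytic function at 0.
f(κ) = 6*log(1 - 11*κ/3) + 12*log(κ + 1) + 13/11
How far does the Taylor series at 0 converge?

Branch term (6)*log(1 - κ/(3/11)): its argument vanishes at κ = 3/11, a logarithmic branch point, modulus 3/11.
Branch term (12)*log(1 - κ/(-1)): its argument vanishes at κ = -1, a logarithmic branch point, modulus 1.
The radius of convergence is the smallest modulus among the singular points: 3/11.

The radius of convergence is 3/11.


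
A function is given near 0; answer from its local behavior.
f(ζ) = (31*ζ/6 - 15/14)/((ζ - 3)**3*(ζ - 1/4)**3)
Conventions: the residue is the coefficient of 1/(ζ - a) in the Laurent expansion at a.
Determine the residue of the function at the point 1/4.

The residue is -315008/1127357.

At the order-3 pole 1/4 set g(ζ) = (ζ - (1/4))^3*f(ζ) = (31*ζ/6 - 15/14)/(ζ - 3)**3.
Order-3 pole: residue = g''(a)/2; g''(1/4) = -630016/1127357, so the residue is -315008/1127357.


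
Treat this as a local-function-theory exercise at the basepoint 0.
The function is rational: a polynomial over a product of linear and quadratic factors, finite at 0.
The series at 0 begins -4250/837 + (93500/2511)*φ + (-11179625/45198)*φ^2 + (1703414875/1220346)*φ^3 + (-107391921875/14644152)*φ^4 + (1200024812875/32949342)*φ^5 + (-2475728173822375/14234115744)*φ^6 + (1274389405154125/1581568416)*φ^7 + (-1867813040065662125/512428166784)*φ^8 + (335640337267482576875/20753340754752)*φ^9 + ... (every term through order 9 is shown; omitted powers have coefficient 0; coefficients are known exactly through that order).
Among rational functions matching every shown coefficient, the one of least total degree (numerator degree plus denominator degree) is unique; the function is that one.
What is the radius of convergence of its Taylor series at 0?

No rational of total degree below 8 reproduces all 10 coefficients; solving the [0/8] Pade equations on them gives f(φ) = 17/(31*(φ - 2)**2*(φ**2 - 5*φ/6 - 3/10)**3), whose expansion matches every shown term.
Denominator factor (φ - 2)^2: pole of order 2 at 2, modulus 2.
Denominator factor (φ**2 - 5*φ/6 - 3/10)^3: discriminant 341/180, real irrational roots 5/12 + (1/60)*sqrt(1705) and 5/12 - (1/60)*sqrt(1705); poles of order 3, moduli 5/12 + (1/60)*sqrt(1705) and -5/12 + (1/60)*sqrt(1705).
The radius of convergence is the smallest modulus among the singular points: -5/12 + (1/60)*sqrt(1705).

The radius of convergence is -5/12 + (1/60)*sqrt(1705).


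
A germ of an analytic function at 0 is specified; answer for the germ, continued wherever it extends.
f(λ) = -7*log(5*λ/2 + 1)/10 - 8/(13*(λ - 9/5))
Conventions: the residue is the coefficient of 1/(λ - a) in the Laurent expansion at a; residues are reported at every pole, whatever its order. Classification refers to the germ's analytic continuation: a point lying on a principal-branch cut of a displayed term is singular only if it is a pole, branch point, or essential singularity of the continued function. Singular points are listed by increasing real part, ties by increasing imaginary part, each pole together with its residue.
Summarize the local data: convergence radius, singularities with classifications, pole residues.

Denominator factor (λ - 9/5): pole of order 1 at 9/5, modulus 9/5.
Branch term (-7/10)*log(1 - λ/(-2/5)): its argument vanishes at λ = -2/5, a logarithmic branch point, modulus 2/5.
The radius of convergence is the smallest modulus among the singular points: 2/5.
The branch term is analytic at 9/5 and contributes nothing to the residue; only the rational part matters.
At the order-1 pole 9/5 set g(λ) = (λ - (9/5))*(rational part) = -8/13.
Simple pole: residue = g(a) at a = 9/5, which is -8/13.
List the singular points by increasing real part (a conjugate pair: the negative imaginary part first).

Radius of convergence at 0: 2/5.
At -2/5: a logarithmic branch point.
At 9/5: a pole of order 1; residue -8/13.


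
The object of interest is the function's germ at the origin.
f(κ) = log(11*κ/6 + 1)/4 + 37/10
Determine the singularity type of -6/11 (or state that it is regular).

The point is a logarithmic branch point.

The term (1/4)*log(1 - κ/(-6/11)) has argument 1 - -6/11/(-6/11) = 0 at -6/11: a logarithmic (infinitely-sheeted) branch point; the remaining terms are analytic or single-valued there.


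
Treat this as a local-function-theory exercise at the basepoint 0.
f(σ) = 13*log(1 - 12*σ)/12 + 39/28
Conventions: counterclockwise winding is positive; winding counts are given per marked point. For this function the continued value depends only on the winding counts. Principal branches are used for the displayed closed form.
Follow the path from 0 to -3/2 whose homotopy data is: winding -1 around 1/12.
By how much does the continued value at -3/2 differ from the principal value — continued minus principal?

The rational part is single-valued and drops out of the difference; each branch term changes only by its own monodromy.
(13/12)*log(1 - σ/(1/12)): each positive loop around 1/12 adds 2*pi*i to the log, so winding -1 contributes (13/12)*(-1)*2*pi*i = -(13/6)*pi*i.
Summing the contributions at σ = -3/2 gives -(13/6)*pi*i.

Continued minus principal equals -(13/6)*pi*i.


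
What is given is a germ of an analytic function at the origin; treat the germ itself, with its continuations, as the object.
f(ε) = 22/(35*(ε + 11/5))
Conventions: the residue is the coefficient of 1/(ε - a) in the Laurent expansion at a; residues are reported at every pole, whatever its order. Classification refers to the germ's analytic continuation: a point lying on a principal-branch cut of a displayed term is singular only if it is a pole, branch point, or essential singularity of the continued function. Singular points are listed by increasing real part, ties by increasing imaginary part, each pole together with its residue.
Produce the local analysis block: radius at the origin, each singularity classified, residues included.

Denominator factor (ε + 11/5): pole of order 1 at -11/5, modulus 11/5.
The radius of convergence is the smallest modulus among the singular points: 11/5.
At the order-1 pole -11/5 set g(ε) = (ε - (-11/5))*f(ε) = 22/35.
Simple pole: residue = g(a) at a = -11/5, which is 22/35.

Radius of convergence at 0: 11/5.
At -11/5: a pole of order 1; residue 22/35.


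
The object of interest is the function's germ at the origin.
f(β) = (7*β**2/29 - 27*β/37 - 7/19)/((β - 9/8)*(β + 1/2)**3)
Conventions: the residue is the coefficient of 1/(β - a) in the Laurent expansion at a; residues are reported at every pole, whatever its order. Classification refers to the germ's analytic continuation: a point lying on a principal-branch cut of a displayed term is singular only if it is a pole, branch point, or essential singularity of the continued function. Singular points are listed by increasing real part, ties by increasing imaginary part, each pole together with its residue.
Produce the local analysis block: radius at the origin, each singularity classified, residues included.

Denominator factor (β - 9/8): pole of order 1 at 9/8, modulus 9/8.
Denominator factor (β + 1/2)^3: pole of order 3 at -1/2, modulus 1/2.
The radius of convergence is the smallest modulus among the singular points: 1/2.
At the order-3 pole -1/2 set g(β) = (β - (-1/2))^3*f(β) = (7*β**2/29 - 27*β/37 - 7/19)/(β - 9/8).
Order-3 pole: residue = g''(a)/2; g''(-1/2) = 18451952/44790239, so the residue is 9225976/44790239.
At the order-1 pole 9/8 set g(β) = (β - (9/8))*f(β) = (7*β**2/29 - 27*β/37 - 7/19)/(β + 1/2)**3.
Simple pole: residue = g(a) at a = 9/8, which is -9225976/44790239.
List the singular points by increasing real part (a conjugate pair: the negative imaginary part first).

Radius of convergence at 0: 1/2.
At -1/2: a pole of order 3; residue 9225976/44790239.
At 9/8: a pole of order 1; residue -9225976/44790239.


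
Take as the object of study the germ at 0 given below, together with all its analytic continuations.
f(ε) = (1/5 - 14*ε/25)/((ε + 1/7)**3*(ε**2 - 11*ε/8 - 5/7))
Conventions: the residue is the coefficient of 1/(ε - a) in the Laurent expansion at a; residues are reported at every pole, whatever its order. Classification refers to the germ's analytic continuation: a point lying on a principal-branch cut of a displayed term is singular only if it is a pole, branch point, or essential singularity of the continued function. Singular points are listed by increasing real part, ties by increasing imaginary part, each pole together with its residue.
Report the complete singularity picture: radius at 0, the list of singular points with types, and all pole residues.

Radius of convergence at 0: 1/7.
At 11/16 - (1/112)*sqrt(14889): a pole of order 1; residue 344889244/61790625 + (2022494012/43809553125)*sqrt(14889).
At -1/7: a pole of order 3; residue -689778488/61790625.
At 11/16 + (1/112)*sqrt(14889): a pole of order 1; residue 344889244/61790625 - (2022494012/43809553125)*sqrt(14889).


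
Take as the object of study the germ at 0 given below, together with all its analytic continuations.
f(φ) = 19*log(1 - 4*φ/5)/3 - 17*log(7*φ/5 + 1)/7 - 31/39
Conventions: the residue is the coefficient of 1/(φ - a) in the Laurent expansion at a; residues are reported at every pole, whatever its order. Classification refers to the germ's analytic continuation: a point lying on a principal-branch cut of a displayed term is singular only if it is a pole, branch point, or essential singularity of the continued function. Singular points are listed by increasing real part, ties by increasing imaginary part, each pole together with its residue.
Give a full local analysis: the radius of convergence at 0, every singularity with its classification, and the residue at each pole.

Branch term (19/3)*log(1 - φ/(5/4)): its argument vanishes at φ = 5/4, a logarithmic branch point, modulus 5/4.
Branch term (-17/7)*log(1 - φ/(-5/7)): its argument vanishes at φ = -5/7, a logarithmic branch point, modulus 5/7.
The radius of convergence is the smallest modulus among the singular points: 5/7.
List the singular points by increasing real part (a conjugate pair: the negative imaginary part first).

Radius of convergence at 0: 5/7.
At -5/7: a logarithmic branch point.
At 5/4: a logarithmic branch point.


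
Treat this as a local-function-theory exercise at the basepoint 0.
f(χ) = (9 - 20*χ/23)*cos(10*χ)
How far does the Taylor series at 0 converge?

The factor cos(10*χ) is entire and contributes no finite singular point.
The polynomial part has no poles.
No finite singular points: the Taylor series at 0 converges everywhere.

The radius of convergence is infinite.


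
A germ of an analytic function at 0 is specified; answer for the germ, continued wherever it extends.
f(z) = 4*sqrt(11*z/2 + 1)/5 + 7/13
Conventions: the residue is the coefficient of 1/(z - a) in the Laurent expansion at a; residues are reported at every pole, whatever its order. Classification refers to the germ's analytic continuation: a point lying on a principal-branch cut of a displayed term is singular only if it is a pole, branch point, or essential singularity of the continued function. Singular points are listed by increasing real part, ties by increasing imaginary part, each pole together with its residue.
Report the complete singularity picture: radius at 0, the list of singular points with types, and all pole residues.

Branch term (4/5)*sqrt(1 - z/(-2/11)): its argument vanishes at z = -2/11, a square-root branch point, modulus 2/11.
The radius of convergence is the smallest modulus among the singular points: 2/11.

Radius of convergence at 0: 2/11.
At -2/11: an algebraic (square-root) branch point.


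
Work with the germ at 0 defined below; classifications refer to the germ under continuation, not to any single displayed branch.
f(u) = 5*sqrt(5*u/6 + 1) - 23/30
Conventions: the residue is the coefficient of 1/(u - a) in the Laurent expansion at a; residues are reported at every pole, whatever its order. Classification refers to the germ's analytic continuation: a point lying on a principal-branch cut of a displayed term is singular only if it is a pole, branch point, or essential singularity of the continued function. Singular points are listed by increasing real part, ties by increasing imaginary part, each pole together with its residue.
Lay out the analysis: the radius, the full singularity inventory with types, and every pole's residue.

Branch term (5)*sqrt(1 - u/(-6/5)): its argument vanishes at u = -6/5, a square-root branch point, modulus 6/5.
The radius of convergence is the smallest modulus among the singular points: 6/5.

Radius of convergence at 0: 6/5.
At -6/5: an algebraic (square-root) branch point.


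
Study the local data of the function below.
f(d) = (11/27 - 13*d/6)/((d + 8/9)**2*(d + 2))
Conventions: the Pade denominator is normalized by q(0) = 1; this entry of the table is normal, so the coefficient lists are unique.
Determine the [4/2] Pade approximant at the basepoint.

Taylor coefficients needed (expand at 0): a_0 = 33/128, a_1 = -1065/512, a_2 = 41811/8192, a_3 = -151161/16384, a_4 = 7595205/524288, a_5 = -44065371/2097152, a_6 = 972714615/33554432.
Write the denominator as Q(d) = 1 + q1*d + q2*d^2. Requiring Q*f - P = O(d^7) with deg P <= 4 kills the coefficients of d^5..d^6 in Q*f:
  d^5: a_5 + q1*a_4 + q2*a_3 = 0, i.e. -44065371/2097152 + (7595205/524288)*q1 + (-151161/16384)*q2 = 0.
  d^6: a_6 + q1*a_5 + q2*a_4 = 0, i.e. 972714615/33554432 + (-44065371/2097152)*q1 + (7595205/524288)*q2 = 0.
Solving this linear system: q1 = 687776225/298017892, q2 = 6419427561/4768286272.
The numerator is Q*f truncated at degree 4: P0 = a_0 = 33/128; P1 = a_1 + q1*a_0 = -221291595/149008946; P2 = a_2 + q1*a_1 + q2*a_0 = 193857867/298017892; P3 = a_3 + q1*a_2 + q2*a_1 = -147563451/596035784; P4 = a_4 + q1*a_3 + q2*a_2 = 78121827/1192071568.

The Pade approximant has numerator coefficients [33/128, -221291595/149008946, 193857867/298017892, -147563451/596035784, 78121827/1192071568]; denominator coefficients [1, 687776225/298017892, 6419427561/4768286272].


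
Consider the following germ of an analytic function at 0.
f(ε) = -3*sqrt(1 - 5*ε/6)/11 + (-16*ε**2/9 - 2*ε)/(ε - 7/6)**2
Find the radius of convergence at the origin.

The radius of convergence is 7/6.

Denominator factor (ε - 7/6)^2: pole of order 2 at 7/6, modulus 7/6.
Branch term (-3/11)*sqrt(1 - ε/(6/5)): its argument vanishes at ε = 6/5, a square-root branch point, modulus 6/5.
The radius of convergence is the smallest modulus among the singular points: 7/6.


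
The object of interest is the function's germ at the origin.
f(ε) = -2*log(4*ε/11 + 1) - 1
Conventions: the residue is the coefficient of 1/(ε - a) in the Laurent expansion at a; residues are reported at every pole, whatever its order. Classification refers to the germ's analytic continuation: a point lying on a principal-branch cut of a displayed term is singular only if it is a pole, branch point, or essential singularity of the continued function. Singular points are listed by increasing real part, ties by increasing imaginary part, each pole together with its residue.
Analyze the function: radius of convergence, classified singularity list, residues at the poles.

Branch term (-2)*log(1 - ε/(-11/4)): its argument vanishes at ε = -11/4, a logarithmic branch point, modulus 11/4.
The radius of convergence is the smallest modulus among the singular points: 11/4.

Radius of convergence at 0: 11/4.
At -11/4: a logarithmic branch point.


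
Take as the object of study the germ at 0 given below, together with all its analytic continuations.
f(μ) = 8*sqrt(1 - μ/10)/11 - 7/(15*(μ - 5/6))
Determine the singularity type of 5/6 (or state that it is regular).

The denominator factor μ - 5/6 vanishes at 5/6 and appears to the power 1; the numerator there equals -7/15, nonzero, and no other factor vanishes.
The branch terms are analytic at this point.
Hence a pole whose order is the multiplicity, 1.

The point is a pole of order 1.


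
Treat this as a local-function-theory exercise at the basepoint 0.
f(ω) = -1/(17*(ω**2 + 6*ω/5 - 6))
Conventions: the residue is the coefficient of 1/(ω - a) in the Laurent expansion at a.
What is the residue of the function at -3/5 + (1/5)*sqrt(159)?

The residue is -(5/5406)*sqrt(159).

The factor ω**2 + 6*ω/5 - 6 splits as (ω - a)(ω - a') with a = -3/5 + (1/5)*sqrt(159), a' = -3/5 - (1/5)*sqrt(159). At the order-1 pole a set g(ω) = (ω - a)*f(ω) = [-1/17] / (ω - a').
Simple pole: residue = g(a) at a = -3/5 + (1/5)*sqrt(159), which is -(5/5406)*sqrt(159).


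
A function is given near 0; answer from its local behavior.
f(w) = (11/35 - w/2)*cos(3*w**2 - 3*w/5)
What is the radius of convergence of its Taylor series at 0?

The factor cos(3*w**2 - 3*w/5) is entire and contributes no finite singular point.
The polynomial part has no poles.
No finite singular points: the Taylor series at 0 converges everywhere.

The radius of convergence is infinite.


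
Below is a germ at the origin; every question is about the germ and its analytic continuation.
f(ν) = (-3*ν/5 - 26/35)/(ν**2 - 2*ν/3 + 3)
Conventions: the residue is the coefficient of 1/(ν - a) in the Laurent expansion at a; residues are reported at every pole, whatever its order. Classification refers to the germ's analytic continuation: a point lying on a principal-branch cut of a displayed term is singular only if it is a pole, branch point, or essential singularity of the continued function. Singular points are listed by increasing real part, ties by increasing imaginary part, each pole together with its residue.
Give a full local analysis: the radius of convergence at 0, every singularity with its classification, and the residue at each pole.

Radius of convergence at 0: sqrt(3).
At (1/3) - ((1/3)*sqrt(26))*i: a pole of order 1; residue (-3/10) - ((99/1820)*sqrt(26))*i.
At (1/3) + ((1/3)*sqrt(26))*i: a pole of order 1; residue (-3/10) + ((99/1820)*sqrt(26))*i.

Denominator factor (ν**2 - 2*ν/3 + 3): discriminant -104/9, complex-conjugate roots (1/3) + ((1/3)*sqrt(26))*i and (1/3) - ((1/3)*sqrt(26))*i; poles of order 1, moduli sqrt(3) and sqrt(3).
The radius of convergence is the smallest modulus among the singular points: sqrt(3).
The factor ν**2 - 2*ν/3 + 3 splits as (ν - a)(ν - a') with a = (1/3) - ((1/3)*sqrt(26))*i, a' = (1/3) + ((1/3)*sqrt(26))*i. At the order-1 pole a set g(ν) = (ν - a)*f(ν) = [-3*ν/5 - 26/35] / (ν - a').
Simple pole: residue = g(a) at a = (1/3) - ((1/3)*sqrt(26))*i, which is (-3/10) - ((99/1820)*sqrt(26))*i.
The factor ν**2 - 2*ν/3 + 3 splits as (ν - a)(ν - a') with a = (1/3) + ((1/3)*sqrt(26))*i, a' = (1/3) - ((1/3)*sqrt(26))*i. At the order-1 pole a set g(ν) = (ν - a)*f(ν) = [-3*ν/5 - 26/35] / (ν - a').
Simple pole: residue = g(a) at a = (1/3) + ((1/3)*sqrt(26))*i, which is (-3/10) + ((99/1820)*sqrt(26))*i.
List the singular points by increasing real part (a conjugate pair: the negative imaginary part first).


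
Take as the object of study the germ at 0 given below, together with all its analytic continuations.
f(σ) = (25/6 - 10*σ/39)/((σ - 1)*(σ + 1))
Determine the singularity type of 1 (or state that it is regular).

The denominator factor σ - 1 vanishes at 1 and appears to the power 1; the numerator there equals 305/78, nonzero, and no other factor vanishes.
Hence a pole whose order is the multiplicity, 1.

The point is a pole of order 1.


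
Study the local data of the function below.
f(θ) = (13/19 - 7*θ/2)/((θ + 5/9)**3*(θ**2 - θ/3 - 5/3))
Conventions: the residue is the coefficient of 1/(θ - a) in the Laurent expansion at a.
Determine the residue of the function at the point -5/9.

At the order-3 pole -5/9 set g(θ) = (θ - (-5/9))^3*f(θ) = (13/19 - 7*θ/2)/(θ**2 - θ/3 - 5/3).
Order-3 pole: residue = g''(a)/2; g''(-5/9) = -292759839/16290125, so the residue is -292759839/32580250.

The residue is -292759839/32580250.


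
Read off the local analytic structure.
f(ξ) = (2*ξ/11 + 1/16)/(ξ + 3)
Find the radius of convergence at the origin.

The radius of convergence is 3.

Denominator factor (ξ + 3): pole of order 1 at -3, modulus 3.
The radius of convergence is the smallest modulus among the singular points: 3.


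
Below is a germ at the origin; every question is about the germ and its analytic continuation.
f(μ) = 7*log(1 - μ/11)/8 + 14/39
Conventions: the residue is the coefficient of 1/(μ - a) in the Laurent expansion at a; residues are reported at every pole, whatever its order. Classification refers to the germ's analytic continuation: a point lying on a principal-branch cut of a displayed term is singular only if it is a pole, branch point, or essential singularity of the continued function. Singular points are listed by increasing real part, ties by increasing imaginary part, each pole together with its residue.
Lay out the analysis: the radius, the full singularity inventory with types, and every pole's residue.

Radius of convergence at 0: 11.
At 11: a logarithmic branch point.

Branch term (7/8)*log(1 - μ/(11)): its argument vanishes at μ = 11, a logarithmic branch point, modulus 11.
The radius of convergence is the smallest modulus among the singular points: 11.


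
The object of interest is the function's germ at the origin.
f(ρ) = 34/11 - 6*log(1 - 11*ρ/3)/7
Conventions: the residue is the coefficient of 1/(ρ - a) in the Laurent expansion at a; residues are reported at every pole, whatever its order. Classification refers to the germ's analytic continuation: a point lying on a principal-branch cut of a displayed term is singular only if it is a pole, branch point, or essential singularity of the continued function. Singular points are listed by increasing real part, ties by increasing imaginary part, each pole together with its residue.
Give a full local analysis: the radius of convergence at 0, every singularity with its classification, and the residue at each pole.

Radius of convergence at 0: 3/11.
At 3/11: a logarithmic branch point.

Branch term (-6/7)*log(1 - ρ/(3/11)): its argument vanishes at ρ = 3/11, a logarithmic branch point, modulus 3/11.
The radius of convergence is the smallest modulus among the singular points: 3/11.


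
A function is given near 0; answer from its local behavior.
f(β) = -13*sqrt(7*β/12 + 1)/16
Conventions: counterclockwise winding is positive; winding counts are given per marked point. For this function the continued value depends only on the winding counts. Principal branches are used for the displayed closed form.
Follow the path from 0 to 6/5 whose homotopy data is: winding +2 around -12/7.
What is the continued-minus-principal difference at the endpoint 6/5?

Continued minus principal equals 0.

The rational part is single-valued and drops out of the difference; each branch term changes only by its own monodromy.
(-13/16)*sqrt(1 - β/(-12/7)): winding +2 is even, the square root returns to the same sheet, contribution 0.
Summing the contributions at β = 6/5 gives 0.


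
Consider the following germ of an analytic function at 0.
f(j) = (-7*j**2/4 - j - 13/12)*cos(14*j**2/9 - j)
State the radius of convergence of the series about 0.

The radius of convergence is infinite.

The factor cos(14*j**2/9 - j) is entire and contributes no finite singular point.
The polynomial part has no poles.
No finite singular points: the Taylor series at 0 converges everywhere.


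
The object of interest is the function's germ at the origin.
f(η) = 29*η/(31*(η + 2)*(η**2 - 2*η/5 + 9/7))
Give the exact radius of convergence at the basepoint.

Denominator factor (η + 2): pole of order 1 at -2, modulus 2.
Denominator factor (η**2 - 2*η/5 + 9/7): discriminant -872/175, complex-conjugate roots (1/5) + ((1/35)*sqrt(1526))*i and (1/5) - ((1/35)*sqrt(1526))*i; poles of order 1, moduli (3/7)*sqrt(7) and (3/7)*sqrt(7).
The radius of convergence is the smallest modulus among the singular points: (3/7)*sqrt(7).

The radius of convergence is (3/7)*sqrt(7).


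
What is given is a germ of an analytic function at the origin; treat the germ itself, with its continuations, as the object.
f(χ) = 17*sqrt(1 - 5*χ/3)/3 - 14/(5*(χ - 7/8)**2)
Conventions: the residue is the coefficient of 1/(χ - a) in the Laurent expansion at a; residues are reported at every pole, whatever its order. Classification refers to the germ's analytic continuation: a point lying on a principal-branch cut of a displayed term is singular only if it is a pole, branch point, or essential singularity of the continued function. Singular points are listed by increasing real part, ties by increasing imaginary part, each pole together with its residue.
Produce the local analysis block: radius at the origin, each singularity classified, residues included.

Radius of convergence at 0: 3/5.
At 3/5: an algebraic (square-root) branch point.
At 7/8: a pole of order 2; residue 0.

Denominator factor (χ - 7/8)^2: pole of order 2 at 7/8, modulus 7/8.
Branch term (17/3)*sqrt(1 - χ/(3/5)): its argument vanishes at χ = 3/5, a square-root branch point, modulus 3/5.
The radius of convergence is the smallest modulus among the singular points: 3/5.
The branch term is analytic at 7/8 and contributes nothing to the residue; only the rational part matters.
At the order-2 pole 7/8 set g(χ) = (χ - (7/8))^2*(rational part) = -14/5.
Order-2 pole: residue = g'(a); g'(7/8) = 0, so the residue is 0.
List the singular points by increasing real part (a conjugate pair: the negative imaginary part first).


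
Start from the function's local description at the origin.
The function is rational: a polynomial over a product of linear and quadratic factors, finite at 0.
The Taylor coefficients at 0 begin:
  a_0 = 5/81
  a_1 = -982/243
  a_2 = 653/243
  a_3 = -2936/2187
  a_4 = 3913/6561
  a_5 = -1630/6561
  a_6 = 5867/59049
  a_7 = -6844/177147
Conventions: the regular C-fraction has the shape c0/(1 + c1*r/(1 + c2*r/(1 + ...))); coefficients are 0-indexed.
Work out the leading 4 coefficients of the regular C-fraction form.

Taylor coefficients (read off): a_0 = 5/81, a_1 = -982/243, a_2 = 653/243, a_3 = -2936/2187.
c0 = a_0 = 5/81. Peel one level at a time: if S = 1 + c*r/S' with S'(0) = 1, then c is the r-coefficient of S and S' = c*r/(S - 1).
S_1 = c0/f = 1 + (982/15)*r + (954529/225)*r^2 + ...; c1 = 982/15.
S_2 = c1*r/(S_1 - 1) = 1 + (-954529/14730)*r + (954529/8678916)*r^2 + ...; c2 = -954529/14730.
S_3 = c2*r/(S_2 - 1) = 1 + (5/2946)*r + ...; c3 = 5/2946.

The regular C-fraction coefficients are [5/81, 982/15, -954529/14730, 5/2946].


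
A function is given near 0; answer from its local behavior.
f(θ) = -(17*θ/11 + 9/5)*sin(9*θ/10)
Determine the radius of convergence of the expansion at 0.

The radius of convergence is infinite.

The factor -sin(9*θ/10) is entire and contributes no finite singular point.
The polynomial part has no poles.
No finite singular points: the Taylor series at 0 converges everywhere.


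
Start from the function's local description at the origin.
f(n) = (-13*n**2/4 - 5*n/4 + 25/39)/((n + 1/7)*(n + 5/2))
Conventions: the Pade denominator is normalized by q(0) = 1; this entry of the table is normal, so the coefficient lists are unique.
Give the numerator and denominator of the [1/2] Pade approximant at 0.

The Pade approximant has numerator coefficients [70/39, -141155/20882]; denominator coefficients [1, 291508/52205, -2378054/261025].

Taylor coefficients needed (expand at 0): a_0 = 70/39, a_1 = -1309/78, a_2 = 7154/65, a_3 = -748279/975.
Write the denominator as Q(n) = 1 + q1*n + q2*n^2. Requiring Q*f - P = O(n^4) with deg P <= 1 kills the coefficients of n^2..n^3 in Q*f:
  n^2: a_2 + q1*a_1 + q2*a_0 = 0, i.e. 7154/65 + (-1309/78)*q1 + (70/39)*q2 = 0.
  n^3: a_3 + q1*a_2 + q2*a_1 = 0, i.e. -748279/975 + (7154/65)*q1 + (-1309/78)*q2 = 0.
Solving this linear system: q1 = 291508/52205, q2 = -2378054/261025.
The numerator is Q*f truncated at degree 1: P0 = a_0 = 70/39; P1 = a_1 + q1*a_0 = -141155/20882.
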